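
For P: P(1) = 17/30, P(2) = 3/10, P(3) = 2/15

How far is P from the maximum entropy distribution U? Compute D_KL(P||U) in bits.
0.2119 bits

U(i) = 1/3 for all i

D_KL(P||U) = Σ P(x) log₂(P(x) / (1/3))
           = Σ P(x) log₂(P(x)) + log₂(3)
           = log₂(3) - H(P)

H(P) = -Σ P(x) log₂(P(x)):
  -P(1)·log₂(P(1)) = -(17/30)·log₂(17/30) = 0.46434
  -P(2)·log₂(P(2)) = -(3/10)·log₂(3/10) = 0.52109
  -P(3)·log₂(P(3)) = -(2/15)·log₂(2/15) = 0.38759
H(P) = 0.46434 + 0.52109 + 0.38759 = 1.37302 bits

log₂(3) = 1.58496 bits

D_KL(P||U) = 1.58496 - 1.37302 = 0.21194 ≈ 0.2119 bits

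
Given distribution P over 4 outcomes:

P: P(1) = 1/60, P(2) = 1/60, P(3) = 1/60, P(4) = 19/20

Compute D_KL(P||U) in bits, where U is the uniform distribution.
1.6344 bits

U(i) = 1/4 for all i

D_KL(P||U) = Σ P(x) log₂(P(x) / (1/4))
           = Σ P(x) log₂(P(x)) + log₂(4)
           = log₂(4) - H(P)

H(P) = -Σ P(x) log₂(P(x)):
  -P(1)·log₂(P(1)) = -(1/60)·log₂(1/60) = 0.09845
  -P(2)·log₂(P(2)) = -(1/60)·log₂(1/60) = 0.09845
  -P(3)·log₂(P(3)) = -(1/60)·log₂(1/60) = 0.09845
  -P(4)·log₂(P(4)) = -(19/20)·log₂(19/20) = 0.07030
H(P) = 0.09845 + 0.09845 + 0.09845 + 0.07030 = 0.36565 bits

log₂(4) = 2.00000 bits

D_KL(P||U) = 2.00000 - 0.36565 = 1.63435 ≈ 1.6344 bits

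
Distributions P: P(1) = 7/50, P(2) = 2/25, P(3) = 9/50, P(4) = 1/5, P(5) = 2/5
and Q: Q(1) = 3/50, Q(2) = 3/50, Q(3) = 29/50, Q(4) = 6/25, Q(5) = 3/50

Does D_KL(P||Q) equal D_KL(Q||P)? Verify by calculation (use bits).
D_KL(P||Q) = 0.9427 bits, D_KL(Q||P) = 0.7797 bits. No — D_KL(P||Q) ≠ D_KL(Q||P) for this pair.

D_KL(P||Q) = Σ P(x) log₂(P(x)/Q(x))

Computing term by term:
  P(1)·log₂(P(1)/Q(1)) = (7/50)·log₂((7/50)/(3/50)) = 0.17113
  P(2)·log₂(P(2)/Q(2)) = (2/25)·log₂((2/25)/(3/50)) = 0.03320
  P(3)·log₂(P(3)/Q(3)) = (9/50)·log₂((9/50)/(29/50)) = -0.30385
  P(4)·log₂(P(4)/Q(4)) = (1/5)·log₂((1/5)/(6/25)) = -0.05261
  P(5)·log₂(P(5)/Q(5)) = (2/5)·log₂((2/5)/(3/50)) = 1.09479

D_KL(P||Q) = 0.17113 + 0.03320 - 0.30385 - 0.05261 + 1.09479 = 0.94266 ≈ 0.9427 bits

D_KL(Q||P) = Σ Q(x) log₂(Q(x)/P(x))

Computing term by term:
  Q(1)·log₂(Q(1)/P(1)) = (3/50)·log₂((3/50)/(7/50)) = -0.07334
  Q(2)·log₂(Q(2)/P(2)) = (3/50)·log₂((3/50)/(2/25)) = -0.02490
  Q(3)·log₂(Q(3)/P(3)) = (29/50)·log₂((29/50)/(9/50)) = 0.97907
  Q(4)·log₂(Q(4)/P(4)) = (6/25)·log₂((6/25)/(1/5)) = 0.06313
  Q(5)·log₂(Q(5)/P(5)) = (3/50)·log₂((3/50)/(2/5)) = -0.16422

D_KL(Q||P) = -0.07334 - 0.02490 + 0.97907 + 0.06313 - 0.16422 = 0.77974 ≈ 0.7797 bits

These are NOT equal (difference: 0.1630 bits). KL divergence is asymmetric: D_KL(P||Q) ≠ D_KL(Q||P) in general.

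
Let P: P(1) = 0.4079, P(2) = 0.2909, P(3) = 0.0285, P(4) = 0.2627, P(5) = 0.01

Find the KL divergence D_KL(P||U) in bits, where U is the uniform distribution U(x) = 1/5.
0.5567 bits

U(i) = 1/5 for all i

D_KL(P||U) = Σ P(x) log₂(P(x) / (1/5))
           = Σ P(x) log₂(P(x)) + log₂(5)
           = log₂(5) - H(P)

H(P) = -Σ P(x) log₂(P(x)):
  -P(1)·log₂(P(1)) = -(0.4079)·log₂(0.4079) = 0.52771
  -P(2)·log₂(P(2)) = -(0.2909)·log₂(0.2909) = 0.51821
  -P(3)·log₂(P(3)) = -(0.0285)·log₂(0.0285) = 0.14629
  -P(4)·log₂(P(4)) = -(0.2627)·log₂(0.2627) = 0.50662
  -P(5)·log₂(P(5)) = -(0.01)·log₂(0.01) = 0.06644
H(P) = 0.52771 + 0.51821 + 0.14629 + 0.50662 + 0.06644 = 1.76527 bits

log₂(5) = 2.32193 bits

D_KL(P||U) = 2.32193 - 1.76527 = 0.55666 ≈ 0.5567 bits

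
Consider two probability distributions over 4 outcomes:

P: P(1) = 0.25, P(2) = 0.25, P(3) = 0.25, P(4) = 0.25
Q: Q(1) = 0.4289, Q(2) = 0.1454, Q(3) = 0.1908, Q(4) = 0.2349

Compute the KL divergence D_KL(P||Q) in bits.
0.1207 bits

D_KL(P||Q) = Σ P(x) log₂(P(x)/Q(x))

Computing term by term:
  P(1)·log₂(P(1)/Q(1)) = 0.25·log₂(0.25/0.4289) = -0.19468
  P(2)·log₂(P(2)/Q(2)) = 0.25·log₂(0.25/0.1454) = 0.19548
  P(3)·log₂(P(3)/Q(3)) = 0.25·log₂(0.25/0.1908) = 0.09747
  P(4)·log₂(P(4)/Q(4)) = 0.25·log₂(0.25/0.2349) = 0.02247

D_KL(P||Q) = -0.19468 + 0.19548 + 0.09747 + 0.02247 = 0.12074 ≈ 0.1207 bits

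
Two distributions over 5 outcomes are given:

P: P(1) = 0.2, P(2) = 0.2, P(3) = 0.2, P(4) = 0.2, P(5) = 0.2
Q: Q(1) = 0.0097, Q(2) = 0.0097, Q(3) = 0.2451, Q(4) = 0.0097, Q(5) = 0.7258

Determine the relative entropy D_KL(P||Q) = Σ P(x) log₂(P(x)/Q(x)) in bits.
2.1889 bits

D_KL(P||Q) = Σ P(x) log₂(P(x)/Q(x))

Computing term by term:
  P(1)·log₂(P(1)/Q(1)) = 0.2·log₂(0.2/0.0097) = 0.87317
  P(2)·log₂(P(2)/Q(2)) = 0.2·log₂(0.2/0.0097) = 0.87317
  P(3)·log₂(P(3)/Q(3)) = 0.2·log₂(0.2/0.2451) = -0.05867
  P(4)·log₂(P(4)/Q(4)) = 0.2·log₂(0.2/0.0097) = 0.87317
  P(5)·log₂(P(5)/Q(5)) = 0.2·log₂(0.2/0.7258) = -0.37191

D_KL(P||Q) = 0.87317 + 0.87317 - 0.05867 + 0.87317 - 0.37191 = 2.18893 ≈ 2.1889 bits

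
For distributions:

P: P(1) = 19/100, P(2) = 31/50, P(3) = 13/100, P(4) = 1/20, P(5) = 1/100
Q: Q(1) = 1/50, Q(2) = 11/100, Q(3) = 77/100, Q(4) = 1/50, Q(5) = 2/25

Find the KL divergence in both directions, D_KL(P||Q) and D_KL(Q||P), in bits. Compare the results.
D_KL(P||Q) = 1.8663 bits, D_KL(Q||P) = 1.8503 bits. D_KL(P||Q) is larger than D_KL(Q||P) by 0.0160 bits; the two directions differ.

D_KL(P||Q) = Σ P(x) log₂(P(x)/Q(x))

Computing term by term:
  P(1)·log₂(P(1)/Q(1)) = (19/100)·log₂((19/100)/(1/50)) = 0.61711
  P(2)·log₂(P(2)/Q(2)) = (31/50)·log₂((31/50)/(11/100)) = 1.54675
  P(3)·log₂(P(3)/Q(3)) = (13/100)·log₂((13/100)/(77/100)) = -0.33363
  P(4)·log₂(P(4)/Q(4)) = (1/20)·log₂((1/20)/(1/50)) = 0.06610
  P(5)·log₂(P(5)/Q(5)) = (1/100)·log₂((1/100)/(2/25)) = -0.03000

D_KL(P||Q) = 0.61711 + 1.54675 - 0.33363 + 0.06610 - 0.03000 = 1.86633 ≈ 1.8663 bits

D_KL(Q||P) = Σ Q(x) log₂(Q(x)/P(x))

Computing term by term:
  Q(1)·log₂(Q(1)/P(1)) = (1/50)·log₂((1/50)/(19/100)) = -0.06496
  Q(2)·log₂(Q(2)/P(2)) = (11/100)·log₂((11/100)/(31/50)) = -0.27442
  Q(3)·log₂(Q(3)/P(3)) = (77/100)·log₂((77/100)/(13/100)) = 1.97609
  Q(4)·log₂(Q(4)/P(4)) = (1/50)·log₂((1/50)/(1/20)) = -0.02644
  Q(5)·log₂(Q(5)/P(5)) = (2/25)·log₂((2/25)/(1/100)) = 0.24000

D_KL(Q||P) = -0.06496 - 0.27442 + 1.97609 - 0.02644 + 0.24000 = 1.85027 ≈ 1.8503 bits

These are NOT equal (difference: 0.0160 bits). KL divergence is asymmetric: D_KL(P||Q) ≠ D_KL(Q||P) in general.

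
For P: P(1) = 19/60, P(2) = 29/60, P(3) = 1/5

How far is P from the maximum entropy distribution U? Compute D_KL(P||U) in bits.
0.0883 bits

U(i) = 1/3 for all i

D_KL(P||U) = Σ P(x) log₂(P(x) / (1/3))
           = Σ P(x) log₂(P(x)) + log₂(3)
           = log₂(3) - H(P)

H(P) = -Σ P(x) log₂(P(x)):
  -P(1)·log₂(P(1)) = -(19/60)·log₂(19/60) = 0.52534
  -P(2)·log₂(P(2)) = -(29/60)·log₂(29/60) = 0.50697
  -P(3)·log₂(P(3)) = -(1/5)·log₂(1/5) = 0.46439
H(P) = 0.52534 + 0.50697 + 0.46439 = 1.49670 bits

log₂(3) = 1.58496 bits

D_KL(P||U) = 1.58496 - 1.49670 = 0.08826 ≈ 0.0883 bits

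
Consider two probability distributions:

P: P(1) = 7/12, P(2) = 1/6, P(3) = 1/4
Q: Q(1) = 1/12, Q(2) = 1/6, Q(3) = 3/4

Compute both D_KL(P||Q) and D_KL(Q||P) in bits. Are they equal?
D_KL(P||Q) = 1.2414 bits, D_KL(Q||P) = 0.9548 bits. No, they are not equal.

D_KL(P||Q) = Σ P(x) log₂(P(x)/Q(x))

Computing term by term:
  P(1)·log₂(P(1)/Q(1)) = (7/12)·log₂((7/12)/(1/12)) = 1.63762
  P(2)·log₂(P(2)/Q(2)) = (1/6)·log₂((1/6)/(1/6)) = 0.00000
  P(3)·log₂(P(3)/Q(3)) = (1/4)·log₂((1/4)/(3/4)) = -0.39624

D_KL(P||Q) = 1.63762 + 0.00000 - 0.39624 = 1.24138 ≈ 1.2414 bits

D_KL(Q||P) = Σ Q(x) log₂(Q(x)/P(x))

Computing term by term:
  Q(1)·log₂(Q(1)/P(1)) = (1/12)·log₂((1/12)/(7/12)) = -0.23395
  Q(2)·log₂(Q(2)/P(2)) = (1/6)·log₂((1/6)/(1/6)) = 0.00000
  Q(3)·log₂(Q(3)/P(3)) = (3/4)·log₂((3/4)/(1/4)) = 1.18872

D_KL(Q||P) = -0.23395 + 0.00000 + 1.18872 = 0.95477 ≈ 0.9548 bits

These are NOT equal (difference: 0.2866 bits). KL divergence is asymmetric: D_KL(P||Q) ≠ D_KL(Q||P) in general.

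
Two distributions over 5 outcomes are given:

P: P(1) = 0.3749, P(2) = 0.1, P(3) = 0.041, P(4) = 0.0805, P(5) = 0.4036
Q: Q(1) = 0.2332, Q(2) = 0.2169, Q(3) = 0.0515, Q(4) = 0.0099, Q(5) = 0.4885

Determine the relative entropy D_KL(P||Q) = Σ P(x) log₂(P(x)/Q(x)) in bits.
0.2638 bits

D_KL(P||Q) = Σ P(x) log₂(P(x)/Q(x))

Computing term by term:
  P(1)·log₂(P(1)/Q(1)) = 0.3749·log₂(0.3749/0.2332) = 0.25678
  P(2)·log₂(P(2)/Q(2)) = 0.1·log₂(0.1/0.2169) = -0.11170
  P(3)·log₂(P(3)/Q(3)) = 0.041·log₂(0.041/0.0515) = -0.01349
  P(4)·log₂(P(4)/Q(4)) = 0.0805·log₂(0.0805/0.0099) = 0.24339
  P(5)·log₂(P(5)/Q(5)) = 0.4036·log₂(0.4036/0.4885) = -0.11116

D_KL(P||Q) = 0.25678 - 0.11170 - 0.01349 + 0.24339 - 0.11116 = 0.26382 ≈ 0.2638 bits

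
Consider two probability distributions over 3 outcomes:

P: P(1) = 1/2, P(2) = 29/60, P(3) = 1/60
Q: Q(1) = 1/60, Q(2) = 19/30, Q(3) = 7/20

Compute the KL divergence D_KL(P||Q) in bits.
2.1918 bits

D_KL(P||Q) = Σ P(x) log₂(P(x)/Q(x))

Computing term by term:
  P(1)·log₂(P(1)/Q(1)) = (1/2)·log₂((1/2)/(1/60)) = 2.45345
  P(2)·log₂(P(2)/Q(2)) = (29/60)·log₂((29/60)/(19/30)) = -0.18847
  P(3)·log₂(P(3)/Q(3)) = (1/60)·log₂((1/60)/(7/20)) = -0.07321

D_KL(P||Q) = 2.45345 - 0.18847 - 0.07321 = 2.19177 ≈ 2.1918 bits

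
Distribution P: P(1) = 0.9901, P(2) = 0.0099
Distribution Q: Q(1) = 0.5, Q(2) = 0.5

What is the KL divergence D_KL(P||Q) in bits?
0.9199 bits

D_KL(P||Q) = Σ P(x) log₂(P(x)/Q(x))

Computing term by term:
  P(1)·log₂(P(1)/Q(1)) = 0.9901·log₂(0.9901/0.5) = 0.97589
  P(2)·log₂(P(2)/Q(2)) = 0.0099·log₂(0.0099/0.5) = -0.05602

D_KL(P||Q) = 0.97589 - 0.05602 = 0.91987 ≈ 0.9199 bits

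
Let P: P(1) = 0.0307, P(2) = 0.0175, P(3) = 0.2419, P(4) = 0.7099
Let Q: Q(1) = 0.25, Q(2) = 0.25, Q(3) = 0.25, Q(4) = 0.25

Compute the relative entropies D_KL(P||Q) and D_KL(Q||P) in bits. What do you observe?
D_KL(P||Q) = 0.8974 bits, D_KL(Q||P) = 1.3510 bits. The two directions give different values (D_KL(Q||P) exceeds D_KL(P||Q) by 0.4536 bits): KL divergence is asymmetric.

D_KL(P||Q) = Σ P(x) log₂(P(x)/Q(x))

Computing term by term:
  P(1)·log₂(P(1)/Q(1)) = 0.0307·log₂(0.0307/0.25) = -0.09289
  P(2)·log₂(P(2)/Q(2)) = 0.0175·log₂(0.0175/0.25) = -0.06714
  P(3)·log₂(P(3)/Q(3)) = 0.2419·log₂(0.2419/0.25) = -0.01149
  P(4)·log₂(P(4)/Q(4)) = 0.7099·log₂(0.7099/0.25) = 1.06889

D_KL(P||Q) = -0.09289 - 0.06714 - 0.01149 + 1.06889 = 0.89737 ≈ 0.8974 bits

D_KL(Q||P) = Σ Q(x) log₂(Q(x)/P(x))

Computing term by term:
  Q(1)·log₂(Q(1)/P(1)) = 0.25·log₂(0.25/0.0307) = 0.75640
  Q(2)·log₂(Q(2)/P(2)) = 0.25·log₂(0.25/0.0175) = 0.95913
  Q(3)·log₂(Q(3)/P(3)) = 0.25·log₂(0.25/0.2419) = 0.01188
  Q(4)·log₂(Q(4)/P(4)) = 0.25·log₂(0.25/0.7099) = -0.37642

D_KL(Q||P) = 0.75640 + 0.95913 + 0.01188 - 0.37642 = 1.35099 ≈ 1.3510 bits

These are NOT equal (difference: 0.4536 bits). KL divergence is asymmetric: D_KL(P||Q) ≠ D_KL(Q||P) in general.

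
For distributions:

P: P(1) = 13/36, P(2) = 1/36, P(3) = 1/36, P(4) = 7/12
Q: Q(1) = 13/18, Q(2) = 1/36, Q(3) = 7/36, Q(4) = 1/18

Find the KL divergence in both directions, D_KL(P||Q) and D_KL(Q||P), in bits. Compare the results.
D_KL(P||Q) = 1.5398 bits, D_KL(Q||P) = 1.0796 bits. D_KL(P||Q) is larger than D_KL(Q||P) by 0.4602 bits; the two directions differ.

D_KL(P||Q) = Σ P(x) log₂(P(x)/Q(x))

Computing term by term:
  P(1)·log₂(P(1)/Q(1)) = (13/36)·log₂((13/36)/(13/18)) = -0.36111
  P(2)·log₂(P(2)/Q(2)) = (1/36)·log₂((1/36)/(1/36)) = 0.00000
  P(3)·log₂(P(3)/Q(3)) = (1/36)·log₂((1/36)/(7/36)) = -0.07798
  P(4)·log₂(P(4)/Q(4)) = (7/12)·log₂((7/12)/(1/18)) = 1.97885

D_KL(P||Q) = -0.36111 + 0.00000 - 0.07798 + 1.97885 = 1.53976 ≈ 1.5398 bits

D_KL(Q||P) = Σ Q(x) log₂(Q(x)/P(x))

Computing term by term:
  Q(1)·log₂(Q(1)/P(1)) = (13/18)·log₂((13/18)/(13/36)) = 0.72222
  Q(2)·log₂(Q(2)/P(2)) = (1/36)·log₂((1/36)/(1/36)) = 0.00000
  Q(3)·log₂(Q(3)/P(3)) = (7/36)·log₂((7/36)/(1/36)) = 0.54587
  Q(4)·log₂(Q(4)/P(4)) = (1/18)·log₂((1/18)/(7/12)) = -0.18846

D_KL(Q||P) = 0.72222 + 0.00000 + 0.54587 - 0.18846 = 1.07963 ≈ 1.0796 bits

These are NOT equal (difference: 0.4602 bits). KL divergence is asymmetric: D_KL(P||Q) ≠ D_KL(Q||P) in general.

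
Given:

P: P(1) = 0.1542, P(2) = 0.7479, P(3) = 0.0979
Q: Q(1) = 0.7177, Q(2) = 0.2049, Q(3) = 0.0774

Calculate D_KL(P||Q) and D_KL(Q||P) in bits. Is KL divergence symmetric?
D_KL(P||Q) = 1.0881 bits, D_KL(Q||P) = 1.1833 bits. No, KL divergence is not symmetric.

D_KL(P||Q) = Σ P(x) log₂(P(x)/Q(x))

Computing term by term:
  P(1)·log₂(P(1)/Q(1)) = 0.1542·log₂(0.1542/0.7177) = -0.34210
  P(2)·log₂(P(2)/Q(2)) = 0.7479·log₂(0.7479/0.2049) = 1.39702
  P(3)·log₂(P(3)/Q(3)) = 0.0979·log₂(0.0979/0.0774) = 0.03319

D_KL(P||Q) = -0.34210 + 1.39702 + 0.03319 = 1.08811 ≈ 1.0881 bits

D_KL(Q||P) = Σ Q(x) log₂(Q(x)/P(x))

Computing term by term:
  Q(1)·log₂(Q(1)/P(1)) = 0.7177·log₂(0.7177/0.1542) = 1.59227
  Q(2)·log₂(Q(2)/P(2)) = 0.2049·log₂(0.2049/0.7479) = -0.38274
  Q(3)·log₂(Q(3)/P(3)) = 0.0774·log₂(0.0774/0.0979) = -0.02624

D_KL(Q||P) = 1.59227 - 0.38274 - 0.02624 = 1.18329 ≈ 1.1833 bits

These are NOT equal (difference: 0.0952 bits). KL divergence is asymmetric: D_KL(P||Q) ≠ D_KL(Q||P) in general.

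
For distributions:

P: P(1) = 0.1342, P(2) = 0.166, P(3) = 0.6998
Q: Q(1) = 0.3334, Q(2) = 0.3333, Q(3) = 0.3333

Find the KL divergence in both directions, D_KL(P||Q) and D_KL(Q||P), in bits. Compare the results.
D_KL(P||Q) = 0.4057 bits, D_KL(Q||P) = 0.4162 bits. D_KL(Q||P) is larger than D_KL(P||Q) by 0.0105 bits; the two directions differ.

D_KL(P||Q) = Σ P(x) log₂(P(x)/Q(x))

Computing term by term:
  P(1)·log₂(P(1)/Q(1)) = 0.1342·log₂(0.1342/0.3334) = -0.17619
  P(2)·log₂(P(2)/Q(2)) = 0.166·log₂(0.166/0.3333) = -0.16694
  P(3)·log₂(P(3)/Q(3)) = 0.6998·log₂(0.6998/0.3333) = 0.74887

D_KL(P||Q) = -0.17619 - 0.16694 + 0.74887 = 0.40574 ≈ 0.4057 bits

D_KL(Q||P) = Σ Q(x) log₂(Q(x)/P(x))

Computing term by term:
  Q(1)·log₂(Q(1)/P(1)) = 0.3334·log₂(0.3334/0.1342) = 0.43771
  Q(2)·log₂(Q(2)/P(2)) = 0.3333·log₂(0.3333/0.166) = 0.33518
  Q(3)·log₂(Q(3)/P(3)) = 0.3333·log₂(0.3333/0.6998) = -0.35667

D_KL(Q||P) = 0.43771 + 0.33518 - 0.35667 = 0.41622 ≈ 0.4162 bits

These are NOT equal (difference: 0.0105 bits). KL divergence is asymmetric: D_KL(P||Q) ≠ D_KL(Q||P) in general.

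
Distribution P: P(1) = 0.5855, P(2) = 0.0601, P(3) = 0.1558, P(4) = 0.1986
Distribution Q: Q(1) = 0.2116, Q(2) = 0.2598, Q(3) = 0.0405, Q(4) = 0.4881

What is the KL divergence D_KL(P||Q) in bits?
0.7780 bits

D_KL(P||Q) = Σ P(x) log₂(P(x)/Q(x))

Computing term by term:
  P(1)·log₂(P(1)/Q(1)) = 0.5855·log₂(0.5855/0.2116) = 0.85971
  P(2)·log₂(P(2)/Q(2)) = 0.0601·log₂(0.0601/0.2598) = -0.12693
  P(3)·log₂(P(3)/Q(3)) = 0.1558·log₂(0.1558/0.0405) = 0.30283
  P(4)·log₂(P(4)/Q(4)) = 0.1986·log₂(0.1986/0.4881) = -0.25765

D_KL(P||Q) = 0.85971 - 0.12693 + 0.30283 - 0.25765 = 0.77796 ≈ 0.7780 bits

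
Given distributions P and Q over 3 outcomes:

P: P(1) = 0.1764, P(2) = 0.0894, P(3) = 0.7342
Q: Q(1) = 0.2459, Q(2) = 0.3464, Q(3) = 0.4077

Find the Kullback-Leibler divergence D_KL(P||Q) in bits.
0.3639 bits

D_KL(P||Q) = Σ P(x) log₂(P(x)/Q(x))

Computing term by term:
  P(1)·log₂(P(1)/Q(1)) = 0.1764·log₂(0.1764/0.2459) = -0.08453
  P(2)·log₂(P(2)/Q(2)) = 0.0894·log₂(0.0894/0.3464) = -0.17470
  P(3)·log₂(P(3)/Q(3)) = 0.7342·log₂(0.7342/0.4077) = 0.62309

D_KL(P||Q) = -0.08453 - 0.17470 + 0.62309 = 0.36386 ≈ 0.3639 bits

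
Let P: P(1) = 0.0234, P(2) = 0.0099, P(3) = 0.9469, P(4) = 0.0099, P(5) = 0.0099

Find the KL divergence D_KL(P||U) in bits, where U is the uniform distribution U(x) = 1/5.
1.9229 bits

U(i) = 1/5 for all i

D_KL(P||U) = Σ P(x) log₂(P(x) / (1/5))
           = Σ P(x) log₂(P(x)) + log₂(5)
           = log₂(5) - H(P)

H(P) = -Σ P(x) log₂(P(x)):
  -P(1)·log₂(P(1)) = -(0.0234)·log₂(0.0234) = 0.12677
  -P(2)·log₂(P(2)) = -(0.0099)·log₂(0.0099) = 0.06592
  -P(3)·log₂(P(3)) = -(0.9469)·log₂(0.9469) = 0.07454
  -P(4)·log₂(P(4)) = -(0.0099)·log₂(0.0099) = 0.06592
  -P(5)·log₂(P(5)) = -(0.0099)·log₂(0.0099) = 0.06592
H(P) = 0.12677 + 0.06592 + 0.07454 + 0.06592 + 0.06592 = 0.39907 bits

log₂(5) = 2.32193 bits

D_KL(P||U) = 2.32193 - 0.39907 = 1.92286 ≈ 1.9229 bits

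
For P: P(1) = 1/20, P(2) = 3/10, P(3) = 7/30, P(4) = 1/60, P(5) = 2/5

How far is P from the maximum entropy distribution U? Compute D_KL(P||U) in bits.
0.4676 bits

U(i) = 1/5 for all i

D_KL(P||U) = Σ P(x) log₂(P(x) / (1/5))
           = Σ P(x) log₂(P(x)) + log₂(5)
           = log₂(5) - H(P)

H(P) = -Σ P(x) log₂(P(x)):
  -P(1)·log₂(P(1)) = -(1/20)·log₂(1/20) = 0.21610
  -P(2)·log₂(P(2)) = -(3/10)·log₂(3/10) = 0.52109
  -P(3)·log₂(P(3)) = -(7/30)·log₂(7/30) = 0.48989
  -P(4)·log₂(P(4)) = -(1/60)·log₂(1/60) = 0.09845
  -P(5)·log₂(P(5)) = -(2/5)·log₂(2/5) = 0.52877
H(P) = 0.21610 + 0.52109 + 0.48989 + 0.09845 + 0.52877 = 1.85430 bits

log₂(5) = 2.32193 bits

D_KL(P||U) = 2.32193 - 1.85430 = 0.46763 ≈ 0.4676 bits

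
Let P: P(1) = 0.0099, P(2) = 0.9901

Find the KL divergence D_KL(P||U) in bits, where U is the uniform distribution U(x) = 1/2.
0.9199 bits

U(i) = 1/2 for all i

D_KL(P||U) = Σ P(x) log₂(P(x) / (1/2))
           = Σ P(x) log₂(P(x)) + log₂(2)
           = log₂(2) - H(P)

H(P) = -Σ P(x) log₂(P(x)):
  -P(1)·log₂(P(1)) = -(0.0099)·log₂(0.0099) = 0.06592
  -P(2)·log₂(P(2)) = -(0.9901)·log₂(0.9901) = 0.01421
H(P) = 0.06592 + 0.01421 = 0.08013 bits

log₂(2) = 1.00000 bits

D_KL(P||U) = 1.00000 - 0.08013 = 0.91987 ≈ 0.9199 bits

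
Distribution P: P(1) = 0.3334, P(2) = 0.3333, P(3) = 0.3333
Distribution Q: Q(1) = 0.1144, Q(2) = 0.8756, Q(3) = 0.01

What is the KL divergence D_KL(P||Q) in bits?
1.7361 bits

D_KL(P||Q) = Σ P(x) log₂(P(x)/Q(x))

Computing term by term:
  P(1)·log₂(P(1)/Q(1)) = 0.3334·log₂(0.3334/0.1144) = 0.51449
  P(2)·log₂(P(2)/Q(2)) = 0.3333·log₂(0.3333/0.8756) = -0.46444
  P(3)·log₂(P(3)/Q(3)) = 0.3333·log₂(0.3333/0.01) = 1.68608

D_KL(P||Q) = 0.51449 - 0.46444 + 1.68608 = 1.73613 ≈ 1.7361 bits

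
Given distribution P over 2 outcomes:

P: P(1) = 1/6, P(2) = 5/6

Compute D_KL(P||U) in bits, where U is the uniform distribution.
0.3500 bits

U(i) = 1/2 for all i

D_KL(P||U) = Σ P(x) log₂(P(x) / (1/2))
           = Σ P(x) log₂(P(x)) + log₂(2)
           = log₂(2) - H(P)

H(P) = -Σ P(x) log₂(P(x)):
  -P(1)·log₂(P(1)) = -(1/6)·log₂(1/6) = 0.43083
  -P(2)·log₂(P(2)) = -(5/6)·log₂(5/6) = 0.21920
H(P) = 0.43083 + 0.21920 = 0.65003 bits

log₂(2) = 1.00000 bits

D_KL(P||U) = 1.00000 - 0.65003 = 0.34997 ≈ 0.3500 bits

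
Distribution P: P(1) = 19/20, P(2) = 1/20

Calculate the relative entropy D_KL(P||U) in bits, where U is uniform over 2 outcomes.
0.7136 bits

U(i) = 1/2 for all i

D_KL(P||U) = Σ P(x) log₂(P(x) / (1/2))
           = Σ P(x) log₂(P(x)) + log₂(2)
           = log₂(2) - H(P)

H(P) = -Σ P(x) log₂(P(x)):
  -P(1)·log₂(P(1)) = -(19/20)·log₂(19/20) = 0.07030
  -P(2)·log₂(P(2)) = -(1/20)·log₂(1/20) = 0.21610
H(P) = 0.07030 + 0.21610 = 0.28640 bits

log₂(2) = 1.00000 bits

D_KL(P||U) = 1.00000 - 0.28640 = 0.71360 ≈ 0.7136 bits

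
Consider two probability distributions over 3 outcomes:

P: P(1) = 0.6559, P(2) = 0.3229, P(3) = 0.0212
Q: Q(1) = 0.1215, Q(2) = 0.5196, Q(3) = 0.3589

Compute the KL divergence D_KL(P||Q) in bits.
1.2874 bits

D_KL(P||Q) = Σ P(x) log₂(P(x)/Q(x))

Computing term by term:
  P(1)·log₂(P(1)/Q(1)) = 0.6559·log₂(0.6559/0.1215) = 1.59549
  P(2)·log₂(P(2)/Q(2)) = 0.3229·log₂(0.3229/0.5196) = -0.22161
  P(3)·log₂(P(3)/Q(3)) = 0.0212·log₂(0.0212/0.3589) = -0.08653

D_KL(P||Q) = 1.59549 - 0.22161 - 0.08653 = 1.28735 ≈ 1.2874 bits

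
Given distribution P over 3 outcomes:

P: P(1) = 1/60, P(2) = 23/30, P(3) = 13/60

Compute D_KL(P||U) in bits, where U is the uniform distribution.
0.7146 bits

U(i) = 1/3 for all i

D_KL(P||U) = Σ P(x) log₂(P(x) / (1/3))
           = Σ P(x) log₂(P(x)) + log₂(3)
           = log₂(3) - H(P)

H(P) = -Σ P(x) log₂(P(x)):
  -P(1)·log₂(P(1)) = -(1/60)·log₂(1/60) = 0.09845
  -P(2)·log₂(P(2)) = -(23/30)·log₂(23/30) = 0.29389
  -P(3)·log₂(P(3)) = -(13/60)·log₂(13/60) = 0.47806
H(P) = 0.09845 + 0.29389 + 0.47806 = 0.87040 bits

log₂(3) = 1.58496 bits

D_KL(P||U) = 1.58496 - 0.87040 = 0.71456 ≈ 0.7146 bits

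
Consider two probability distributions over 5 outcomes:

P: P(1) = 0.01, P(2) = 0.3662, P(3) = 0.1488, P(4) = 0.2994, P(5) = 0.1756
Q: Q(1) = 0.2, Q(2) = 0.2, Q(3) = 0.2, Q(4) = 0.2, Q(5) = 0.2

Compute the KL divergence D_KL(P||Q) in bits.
0.3542 bits

D_KL(P||Q) = Σ P(x) log₂(P(x)/Q(x))

Computing term by term:
  P(1)·log₂(P(1)/Q(1)) = 0.01·log₂(0.01/0.2) = -0.04322
  P(2)·log₂(P(2)/Q(2)) = 0.3662·log₂(0.3662/0.2) = 0.31956
  P(3)·log₂(P(3)/Q(3)) = 0.1488·log₂(0.1488/0.2) = -0.06348
  P(4)·log₂(P(4)/Q(4)) = 0.2994·log₂(0.2994/0.2) = 0.17427
  P(5)·log₂(P(5)/Q(5)) = 0.1756·log₂(0.1756/0.2) = -0.03296

D_KL(P||Q) = -0.04322 + 0.31956 - 0.06348 + 0.17427 - 0.03296 = 0.35417 ≈ 0.3542 bits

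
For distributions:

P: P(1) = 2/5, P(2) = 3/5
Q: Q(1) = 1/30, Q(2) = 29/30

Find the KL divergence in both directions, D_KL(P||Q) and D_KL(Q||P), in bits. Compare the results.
D_KL(P||Q) = 1.0212 bits, D_KL(Q||P) = 0.5456 bits. D_KL(P||Q) is larger than D_KL(Q||P) by 0.4756 bits; the two directions differ.

D_KL(P||Q) = Σ P(x) log₂(P(x)/Q(x))

Computing term by term:
  P(1)·log₂(P(1)/Q(1)) = (2/5)·log₂((2/5)/(1/30)) = 1.43399
  P(2)·log₂(P(2)/Q(2)) = (3/5)·log₂((3/5)/(29/30)) = -0.41283

D_KL(P||Q) = 1.43399 - 0.41283 = 1.02116 ≈ 1.0212 bits

D_KL(Q||P) = Σ Q(x) log₂(Q(x)/P(x))

Computing term by term:
  Q(1)·log₂(Q(1)/P(1)) = (1/30)·log₂((1/30)/(2/5)) = -0.11950
  Q(2)·log₂(Q(2)/P(2)) = (29/30)·log₂((29/30)/(3/5)) = 0.66512

D_KL(Q||P) = -0.11950 + 0.66512 = 0.54562 ≈ 0.5456 bits

These are NOT equal (difference: 0.4756 bits). KL divergence is asymmetric: D_KL(P||Q) ≠ D_KL(Q||P) in general.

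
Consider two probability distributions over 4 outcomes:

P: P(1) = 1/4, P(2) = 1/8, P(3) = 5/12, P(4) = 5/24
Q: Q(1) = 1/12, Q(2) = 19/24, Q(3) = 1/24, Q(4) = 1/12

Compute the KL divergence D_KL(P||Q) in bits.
1.7229 bits

D_KL(P||Q) = Σ P(x) log₂(P(x)/Q(x))

Computing term by term:
  P(1)·log₂(P(1)/Q(1)) = (1/4)·log₂((1/4)/(1/12)) = 0.39624
  P(2)·log₂(P(2)/Q(2)) = (1/8)·log₂((1/8)/(19/24)) = -0.33287
  P(3)·log₂(P(3)/Q(3)) = (5/12)·log₂((5/12)/(1/24)) = 1.38414
  P(4)·log₂(P(4)/Q(4)) = (5/24)·log₂((5/24)/(1/12)) = 0.27540

D_KL(P||Q) = 0.39624 - 0.33287 + 1.38414 + 0.27540 = 1.72291 ≈ 1.7229 bits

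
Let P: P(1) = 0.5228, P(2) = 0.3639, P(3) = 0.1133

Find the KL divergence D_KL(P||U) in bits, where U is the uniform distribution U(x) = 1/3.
0.2091 bits

U(i) = 1/3 for all i

D_KL(P||U) = Σ P(x) log₂(P(x) / (1/3))
           = Σ P(x) log₂(P(x)) + log₂(3)
           = log₂(3) - H(P)

H(P) = -Σ P(x) log₂(P(x)):
  -P(1)·log₂(P(1)) = -(0.5228)·log₂(0.5228) = 0.48917
  -P(2)·log₂(P(2)) = -(0.3639)·log₂(0.3639) = 0.53071
  -P(3)·log₂(P(3)) = -(0.1133)·log₂(0.1133) = 0.35596
H(P) = 0.48917 + 0.53071 + 0.35596 = 1.37584 bits

log₂(3) = 1.58496 bits

D_KL(P||U) = 1.58496 - 1.37584 = 0.20912 ≈ 0.2091 bits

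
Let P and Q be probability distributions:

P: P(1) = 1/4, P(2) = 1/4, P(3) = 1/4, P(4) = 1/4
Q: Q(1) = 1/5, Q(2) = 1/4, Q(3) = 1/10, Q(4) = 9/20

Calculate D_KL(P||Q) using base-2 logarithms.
0.1990 bits

D_KL(P||Q) = Σ P(x) log₂(P(x)/Q(x))

Computing term by term:
  P(1)·log₂(P(1)/Q(1)) = (1/4)·log₂((1/4)/(1/5)) = 0.08048
  P(2)·log₂(P(2)/Q(2)) = (1/4)·log₂((1/4)/(1/4)) = 0.00000
  P(3)·log₂(P(3)/Q(3)) = (1/4)·log₂((1/4)/(1/10)) = 0.33048
  P(4)·log₂(P(4)/Q(4)) = (1/4)·log₂((1/4)/(9/20)) = -0.21200

D_KL(P||Q) = 0.08048 + 0.00000 + 0.33048 - 0.21200 = 0.19896 ≈ 0.1990 bits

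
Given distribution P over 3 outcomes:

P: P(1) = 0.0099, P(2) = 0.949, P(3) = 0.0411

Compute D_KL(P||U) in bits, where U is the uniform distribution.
1.2581 bits

U(i) = 1/3 for all i

D_KL(P||U) = Σ P(x) log₂(P(x) / (1/3))
           = Σ P(x) log₂(P(x)) + log₂(3)
           = log₂(3) - H(P)

H(P) = -Σ P(x) log₂(P(x)):
  -P(1)·log₂(P(1)) = -(0.0099)·log₂(0.0099) = 0.06592
  -P(2)·log₂(P(2)) = -(0.949)·log₂(0.949) = 0.07167
  -P(3)·log₂(P(3)) = -(0.0411)·log₂(0.0411) = 0.18925
H(P) = 0.06592 + 0.07167 + 0.18925 = 0.32684 bits

log₂(3) = 1.58496 bits

D_KL(P||U) = 1.58496 - 0.32684 = 1.25812 ≈ 1.2581 bits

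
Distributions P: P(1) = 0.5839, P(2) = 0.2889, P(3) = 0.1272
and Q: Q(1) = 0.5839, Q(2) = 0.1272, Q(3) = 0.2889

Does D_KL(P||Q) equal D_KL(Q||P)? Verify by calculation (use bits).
D_KL(P||Q) = 0.1914 bits, D_KL(Q||P) = 0.1914 bits. Yes — for this pair D_KL(P||Q) = D_KL(Q||P).

D_KL(P||Q) = Σ P(x) log₂(P(x)/Q(x))

Computing term by term:
  P(1)·log₂(P(1)/Q(1)) = 0.5839·log₂(0.5839/0.5839) = 0.00000
  P(2)·log₂(P(2)/Q(2)) = 0.2889·log₂(0.2889/0.1272) = 0.34190
  P(3)·log₂(P(3)/Q(3)) = 0.1272·log₂(0.1272/0.2889) = -0.15054

D_KL(P||Q) = 0.00000 + 0.34190 - 0.15054 = 0.19136 ≈ 0.1914 bits

D_KL(Q||P) = Σ Q(x) log₂(Q(x)/P(x))

Computing term by term:
  Q(1)·log₂(Q(1)/P(1)) = 0.5839·log₂(0.5839/0.5839) = 0.00000
  Q(2)·log₂(Q(2)/P(2)) = 0.1272·log₂(0.1272/0.2889) = -0.15054
  Q(3)·log₂(Q(3)/P(3)) = 0.2889·log₂(0.2889/0.1272) = 0.34190

D_KL(Q||P) = 0.00000 - 0.15054 + 0.34190 = 0.19136 ≈ 0.1914 bits

These ARE equal here. Q is P with outcomes relabeled (Q(2) = P(3), Q(3) = P(2)) by a relabeling that is its own inverse, so the two sums contain exactly the same terms in a different order. This is a special case — KL divergence is not symmetric in general: D_KL(P||Q) ≠ D_KL(Q||P) for most P, Q.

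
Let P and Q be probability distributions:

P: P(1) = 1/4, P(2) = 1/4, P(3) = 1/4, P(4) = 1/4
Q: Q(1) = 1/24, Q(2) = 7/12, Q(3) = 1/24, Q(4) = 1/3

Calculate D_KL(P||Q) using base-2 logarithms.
0.8831 bits

D_KL(P||Q) = Σ P(x) log₂(P(x)/Q(x))

Computing term by term:
  P(1)·log₂(P(1)/Q(1)) = (1/4)·log₂((1/4)/(1/24)) = 0.64624
  P(2)·log₂(P(2)/Q(2)) = (1/4)·log₂((1/4)/(7/12)) = -0.30560
  P(3)·log₂(P(3)/Q(3)) = (1/4)·log₂((1/4)/(1/24)) = 0.64624
  P(4)·log₂(P(4)/Q(4)) = (1/4)·log₂((1/4)/(1/3)) = -0.10376

D_KL(P||Q) = 0.64624 - 0.30560 + 0.64624 - 0.10376 = 0.88312 ≈ 0.8831 bits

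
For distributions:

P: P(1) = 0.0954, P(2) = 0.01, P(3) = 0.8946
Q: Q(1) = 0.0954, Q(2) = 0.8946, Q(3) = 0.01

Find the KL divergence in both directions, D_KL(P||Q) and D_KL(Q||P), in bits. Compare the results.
D_KL(P||Q) = 5.7350 bits, D_KL(Q||P) = 5.7350 bits. The two directions give exactly the same value for this pair.

D_KL(P||Q) = Σ P(x) log₂(P(x)/Q(x))

Computing term by term:
  P(1)·log₂(P(1)/Q(1)) = 0.0954·log₂(0.0954/0.0954) = 0.00000
  P(2)·log₂(P(2)/Q(2)) = 0.01·log₂(0.01/0.8946) = -0.06483
  P(3)·log₂(P(3)/Q(3)) = 0.8946·log₂(0.8946/0.01) = 5.79984

D_KL(P||Q) = 0.00000 - 0.06483 + 5.79984 = 5.73501 ≈ 5.7350 bits

D_KL(Q||P) = Σ Q(x) log₂(Q(x)/P(x))

Computing term by term:
  Q(1)·log₂(Q(1)/P(1)) = 0.0954·log₂(0.0954/0.0954) = 0.00000
  Q(2)·log₂(Q(2)/P(2)) = 0.8946·log₂(0.8946/0.01) = 5.79984
  Q(3)·log₂(Q(3)/P(3)) = 0.01·log₂(0.01/0.8946) = -0.06483

D_KL(Q||P) = 0.00000 + 5.79984 - 0.06483 = 5.73501 ≈ 5.7350 bits

These ARE equal here. Q is P with outcomes relabeled (Q(2) = P(3), Q(3) = P(2)) by a relabeling that is its own inverse, so the two sums contain exactly the same terms in a different order. This is a special case — KL divergence is not symmetric in general: D_KL(P||Q) ≠ D_KL(Q||P) for most P, Q.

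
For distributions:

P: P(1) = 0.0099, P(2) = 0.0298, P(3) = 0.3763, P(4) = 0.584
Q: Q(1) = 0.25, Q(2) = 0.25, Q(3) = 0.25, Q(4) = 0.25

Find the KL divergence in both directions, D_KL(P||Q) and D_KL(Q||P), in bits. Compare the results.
D_KL(P||Q) = 0.7993 bits, D_KL(Q||P) = 1.4782 bits. D_KL(Q||P) is larger than D_KL(P||Q) by 0.6789 bits; the two directions differ.

D_KL(P||Q) = Σ P(x) log₂(P(x)/Q(x))

Computing term by term:
  P(1)·log₂(P(1)/Q(1)) = 0.0099·log₂(0.0099/0.25) = -0.04612
  P(2)·log₂(P(2)/Q(2)) = 0.0298·log₂(0.0298/0.25) = -0.09144
  P(3)·log₂(P(3)/Q(3)) = 0.3763·log₂(0.3763/0.25) = 0.22200
  P(4)·log₂(P(4)/Q(4)) = 0.584·log₂(0.584/0.25) = 0.71484

D_KL(P||Q) = -0.04612 - 0.09144 + 0.22200 + 0.71484 = 0.79928 ≈ 0.7993 bits

D_KL(Q||P) = Σ Q(x) log₂(Q(x)/P(x))

Computing term by term:
  Q(1)·log₂(Q(1)/P(1)) = 0.25·log₂(0.25/0.0099) = 1.16459
  Q(2)·log₂(Q(2)/P(2)) = 0.25·log₂(0.25/0.0298) = 0.76714
  Q(3)·log₂(Q(3)/P(3)) = 0.25·log₂(0.25/0.3763) = -0.14749
  Q(4)·log₂(Q(4)/P(4)) = 0.25·log₂(0.25/0.584) = -0.30601

D_KL(Q||P) = 1.16459 + 0.76714 - 0.14749 - 0.30601 = 1.47823 ≈ 1.4782 bits

These are NOT equal (difference: 0.6789 bits). KL divergence is asymmetric: D_KL(P||Q) ≠ D_KL(Q||P) in general.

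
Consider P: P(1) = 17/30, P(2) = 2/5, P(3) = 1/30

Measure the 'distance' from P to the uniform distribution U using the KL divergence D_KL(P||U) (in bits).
0.4283 bits

U(i) = 1/3 for all i

D_KL(P||U) = Σ P(x) log₂(P(x) / (1/3))
           = Σ P(x) log₂(P(x)) + log₂(3)
           = log₂(3) - H(P)

H(P) = -Σ P(x) log₂(P(x)):
  -P(1)·log₂(P(1)) = -(17/30)·log₂(17/30) = 0.46434
  -P(2)·log₂(P(2)) = -(2/5)·log₂(2/5) = 0.52877
  -P(3)·log₂(P(3)) = -(1/30)·log₂(1/30) = 0.16356
H(P) = 0.46434 + 0.52877 + 0.16356 = 1.15667 bits

log₂(3) = 1.58496 bits

D_KL(P||U) = 1.58496 - 1.15667 = 0.42829 ≈ 0.4283 bits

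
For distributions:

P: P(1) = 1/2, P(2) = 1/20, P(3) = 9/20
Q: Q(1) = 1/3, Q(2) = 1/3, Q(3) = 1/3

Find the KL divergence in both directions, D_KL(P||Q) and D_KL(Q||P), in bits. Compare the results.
D_KL(P||Q) = 0.3505 bits, D_KL(Q||P) = 0.5730 bits. D_KL(Q||P) is larger than D_KL(P||Q) by 0.2225 bits; the two directions differ.

D_KL(P||Q) = Σ P(x) log₂(P(x)/Q(x))

Computing term by term:
  P(1)·log₂(P(1)/Q(1)) = (1/2)·log₂((1/2)/(1/3)) = 0.29248
  P(2)·log₂(P(2)/Q(2)) = (1/20)·log₂((1/20)/(1/3)) = -0.13685
  P(3)·log₂(P(3)/Q(3)) = (9/20)·log₂((9/20)/(1/3)) = 0.19483

D_KL(P||Q) = 0.29248 - 0.13685 + 0.19483 = 0.35046 ≈ 0.3505 bits

D_KL(Q||P) = Σ Q(x) log₂(Q(x)/P(x))

Computing term by term:
  Q(1)·log₂(Q(1)/P(1)) = (1/3)·log₂((1/3)/(1/2)) = -0.19499
  Q(2)·log₂(Q(2)/P(2)) = (1/3)·log₂((1/3)/(1/20)) = 0.91232
  Q(3)·log₂(Q(3)/P(3)) = (1/3)·log₂((1/3)/(9/20)) = -0.14432

D_KL(Q||P) = -0.19499 + 0.91232 - 0.14432 = 0.57301 ≈ 0.5730 bits

These are NOT equal (difference: 0.2225 bits). KL divergence is asymmetric: D_KL(P||Q) ≠ D_KL(Q||P) in general.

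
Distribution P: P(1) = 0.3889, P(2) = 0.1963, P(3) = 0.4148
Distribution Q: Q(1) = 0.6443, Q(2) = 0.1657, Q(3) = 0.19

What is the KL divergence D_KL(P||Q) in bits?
0.2320 bits

D_KL(P||Q) = Σ P(x) log₂(P(x)/Q(x))

Computing term by term:
  P(1)·log₂(P(1)/Q(1)) = 0.3889·log₂(0.3889/0.6443) = -0.28325
  P(2)·log₂(P(2)/Q(2)) = 0.1963·log₂(0.1963/0.1657) = 0.04799
  P(3)·log₂(P(3)/Q(3)) = 0.4148·log₂(0.4148/0.19) = 0.46724

D_KL(P||Q) = -0.28325 + 0.04799 + 0.46724 = 0.23198 ≈ 0.2320 bits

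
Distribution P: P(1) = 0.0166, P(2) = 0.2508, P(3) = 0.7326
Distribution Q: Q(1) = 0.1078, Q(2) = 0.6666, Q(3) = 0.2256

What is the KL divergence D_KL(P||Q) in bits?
0.8464 bits

D_KL(P||Q) = Σ P(x) log₂(P(x)/Q(x))

Computing term by term:
  P(1)·log₂(P(1)/Q(1)) = 0.0166·log₂(0.0166/0.1078) = -0.04481
  P(2)·log₂(P(2)/Q(2)) = 0.2508·log₂(0.2508/0.6666) = -0.35370
  P(3)·log₂(P(3)/Q(3)) = 0.7326·log₂(0.7326/0.2256) = 1.24488

D_KL(P||Q) = -0.04481 - 0.35370 + 1.24488 = 0.84637 ≈ 0.8464 bits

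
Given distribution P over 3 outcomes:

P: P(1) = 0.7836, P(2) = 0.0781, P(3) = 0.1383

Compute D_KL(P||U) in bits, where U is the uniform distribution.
0.6273 bits

U(i) = 1/3 for all i

D_KL(P||U) = Σ P(x) log₂(P(x) / (1/3))
           = Σ P(x) log₂(P(x)) + log₂(3)
           = log₂(3) - H(P)

H(P) = -Σ P(x) log₂(P(x)):
  -P(1)·log₂(P(1)) = -(0.7836)·log₂(0.7836) = 0.27568
  -P(2)·log₂(P(2)) = -(0.0781)·log₂(0.0781) = 0.28729
  -P(3)·log₂(P(3)) = -(0.1383)·log₂(0.1383) = 0.39473
H(P) = 0.27568 + 0.28729 + 0.39473 = 0.95770 bits

log₂(3) = 1.58496 bits

D_KL(P||U) = 1.58496 - 0.95770 = 0.62726 ≈ 0.6273 bits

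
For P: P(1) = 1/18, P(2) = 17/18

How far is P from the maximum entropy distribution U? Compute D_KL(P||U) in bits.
0.6905 bits

U(i) = 1/2 for all i

D_KL(P||U) = Σ P(x) log₂(P(x) / (1/2))
           = Σ P(x) log₂(P(x)) + log₂(2)
           = log₂(2) - H(P)

H(P) = -Σ P(x) log₂(P(x)):
  -P(1)·log₂(P(1)) = -(1/18)·log₂(1/18) = 0.23166
  -P(2)·log₂(P(2)) = -(17/18)·log₂(17/18) = 0.07788
H(P) = 0.23166 + 0.07788 = 0.30954 bits

log₂(2) = 1.00000 bits

D_KL(P||U) = 1.00000 - 0.30954 = 0.69046 ≈ 0.6905 bits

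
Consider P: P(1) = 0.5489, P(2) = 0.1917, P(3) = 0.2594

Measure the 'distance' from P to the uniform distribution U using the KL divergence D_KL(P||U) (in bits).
0.1481 bits

U(i) = 1/3 for all i

D_KL(P||U) = Σ P(x) log₂(P(x) / (1/3))
           = Σ P(x) log₂(P(x)) + log₂(3)
           = log₂(3) - H(P)

H(P) = -Σ P(x) log₂(P(x)):
  -P(1)·log₂(P(1)) = -(0.5489)·log₂(0.5489) = 0.47501
  -P(2)·log₂(P(2)) = -(0.1917)·log₂(0.1917) = 0.45684
  -P(3)·log₂(P(3)) = -(0.2594)·log₂(0.2594) = 0.50499
H(P) = 0.47501 + 0.45684 + 0.50499 = 1.43684 bits

log₂(3) = 1.58496 bits

D_KL(P||U) = 1.58496 - 1.43684 = 0.14812 ≈ 0.1481 bits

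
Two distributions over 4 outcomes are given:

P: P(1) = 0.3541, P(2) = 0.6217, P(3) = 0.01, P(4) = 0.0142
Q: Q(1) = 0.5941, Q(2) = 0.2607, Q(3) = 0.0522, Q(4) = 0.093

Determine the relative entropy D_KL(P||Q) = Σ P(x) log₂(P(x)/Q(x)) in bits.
0.4528 bits

D_KL(P||Q) = Σ P(x) log₂(P(x)/Q(x))

Computing term by term:
  P(1)·log₂(P(1)/Q(1)) = 0.3541·log₂(0.3541/0.5941) = -0.26435
  P(2)·log₂(P(2)/Q(2)) = 0.6217·log₂(0.6217/0.2607) = 0.77950
  P(3)·log₂(P(3)/Q(3)) = 0.01·log₂(0.01/0.0522) = -0.02384
  P(4)·log₂(P(4)/Q(4)) = 0.0142·log₂(0.0142/0.093) = -0.03850

D_KL(P||Q) = -0.26435 + 0.77950 - 0.02384 - 0.03850 = 0.45281 ≈ 0.4528 bits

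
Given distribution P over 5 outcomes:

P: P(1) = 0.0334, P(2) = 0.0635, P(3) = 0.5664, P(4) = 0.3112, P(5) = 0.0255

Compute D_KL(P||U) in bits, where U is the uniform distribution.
0.7820 bits

U(i) = 1/5 for all i

D_KL(P||U) = Σ P(x) log₂(P(x) / (1/5))
           = Σ P(x) log₂(P(x)) + log₂(5)
           = log₂(5) - H(P)

H(P) = -Σ P(x) log₂(P(x)):
  -P(1)·log₂(P(1)) = -(0.0334)·log₂(0.0334) = 0.16379
  -P(2)·log₂(P(2)) = -(0.0635)·log₂(0.0635) = 0.25255
  -P(3)·log₂(P(3)) = -(0.5664)·log₂(0.5664) = 0.46451
  -P(4)·log₂(P(4)) = -(0.3112)·log₂(0.3112) = 0.52409
  -P(5)·log₂(P(5)) = -(0.0255)·log₂(0.0255) = 0.13498
H(P) = 0.16379 + 0.25255 + 0.46451 + 0.52409 + 0.13498 = 1.53992 bits

log₂(5) = 2.32193 bits

D_KL(P||U) = 2.32193 - 1.53992 = 0.78201 ≈ 0.7820 bits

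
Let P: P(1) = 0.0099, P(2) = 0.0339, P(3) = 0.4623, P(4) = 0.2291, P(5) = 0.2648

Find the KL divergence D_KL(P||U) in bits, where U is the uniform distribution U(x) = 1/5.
0.5812 bits

U(i) = 1/5 for all i

D_KL(P||U) = Σ P(x) log₂(P(x) / (1/5))
           = Σ P(x) log₂(P(x)) + log₂(5)
           = log₂(5) - H(P)

H(P) = -Σ P(x) log₂(P(x)):
  -P(1)·log₂(P(1)) = -(0.0099)·log₂(0.0099) = 0.06592
  -P(2)·log₂(P(2)) = -(0.0339)·log₂(0.0339) = 0.16552
  -P(3)·log₂(P(3)) = -(0.4623)·log₂(0.4623) = 0.51459
  -P(4)·log₂(P(4)) = -(0.2291)·log₂(0.2291) = 0.48706
  -P(5)·log₂(P(5)) = -(0.2648)·log₂(0.2648) = 0.50763
H(P) = 0.06592 + 0.16552 + 0.51459 + 0.48706 + 0.50763 = 1.74072 bits

log₂(5) = 2.32193 bits

D_KL(P||U) = 2.32193 - 1.74072 = 0.58121 ≈ 0.5812 bits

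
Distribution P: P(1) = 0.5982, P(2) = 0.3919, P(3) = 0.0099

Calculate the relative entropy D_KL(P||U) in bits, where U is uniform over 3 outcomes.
0.5460 bits

U(i) = 1/3 for all i

D_KL(P||U) = Σ P(x) log₂(P(x) / (1/3))
           = Σ P(x) log₂(P(x)) + log₂(3)
           = log₂(3) - H(P)

H(P) = -Σ P(x) log₂(P(x)):
  -P(1)·log₂(P(1)) = -(0.5982)·log₂(0.5982) = 0.44345
  -P(2)·log₂(P(2)) = -(0.3919)·log₂(0.3919) = 0.52963
  -P(3)·log₂(P(3)) = -(0.0099)·log₂(0.0099) = 0.06592
H(P) = 0.44345 + 0.52963 + 0.06592 = 1.03900 bits

log₂(3) = 1.58496 bits

D_KL(P||U) = 1.58496 - 1.03900 = 0.54596 ≈ 0.5460 bits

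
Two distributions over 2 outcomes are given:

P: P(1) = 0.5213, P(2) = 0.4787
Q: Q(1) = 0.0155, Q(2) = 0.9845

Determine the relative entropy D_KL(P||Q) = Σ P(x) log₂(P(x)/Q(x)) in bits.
2.1459 bits

D_KL(P||Q) = Σ P(x) log₂(P(x)/Q(x))

Computing term by term:
  P(1)·log₂(P(1)/Q(1)) = 0.5213·log₂(0.5213/0.0155) = 2.64392
  P(2)·log₂(P(2)/Q(2)) = 0.4787·log₂(0.4787/0.9845) = -0.49798

D_KL(P||Q) = 2.64392 - 0.49798 = 2.14594 ≈ 2.1459 bits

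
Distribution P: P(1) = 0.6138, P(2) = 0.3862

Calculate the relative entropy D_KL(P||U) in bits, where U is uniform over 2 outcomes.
0.0377 bits

U(i) = 1/2 for all i

D_KL(P||U) = Σ P(x) log₂(P(x) / (1/2))
           = Σ P(x) log₂(P(x)) + log₂(2)
           = log₂(2) - H(P)

H(P) = -Σ P(x) log₂(P(x)):
  -P(1)·log₂(P(1)) = -(0.6138)·log₂(0.6138) = 0.43221
  -P(2)·log₂(P(2)) = -(0.3862)·log₂(0.3862) = 0.53009
H(P) = 0.43221 + 0.53009 = 0.96230 bits

log₂(2) = 1.00000 bits

D_KL(P||U) = 1.00000 - 0.96230 = 0.03770 ≈ 0.0377 bits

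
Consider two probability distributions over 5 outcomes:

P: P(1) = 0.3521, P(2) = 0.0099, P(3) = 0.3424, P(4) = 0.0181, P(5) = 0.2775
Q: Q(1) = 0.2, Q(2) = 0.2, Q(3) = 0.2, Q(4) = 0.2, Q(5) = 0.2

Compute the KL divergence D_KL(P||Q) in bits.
0.5784 bits

D_KL(P||Q) = Σ P(x) log₂(P(x)/Q(x))

Computing term by term:
  P(1)·log₂(P(1)/Q(1)) = 0.3521·log₂(0.3521/0.2) = 0.28731
  P(2)·log₂(P(2)/Q(2)) = 0.0099·log₂(0.0099/0.2) = -0.04293
  P(3)·log₂(P(3)/Q(3)) = 0.3424·log₂(0.3424/0.2) = 0.26559
  P(4)·log₂(P(4)/Q(4)) = 0.0181·log₂(0.0181/0.2) = -0.06273
  P(5)·log₂(P(5)/Q(5)) = 0.2775·log₂(0.2775/0.2) = 0.13112

D_KL(P||Q) = 0.28731 - 0.04293 + 0.26559 - 0.06273 + 0.13112 = 0.57836 ≈ 0.5784 bits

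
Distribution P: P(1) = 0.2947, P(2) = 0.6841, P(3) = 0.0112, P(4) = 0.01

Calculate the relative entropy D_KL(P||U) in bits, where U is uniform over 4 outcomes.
0.9668 bits

U(i) = 1/4 for all i

D_KL(P||U) = Σ P(x) log₂(P(x) / (1/4))
           = Σ P(x) log₂(P(x)) + log₂(4)
           = log₂(4) - H(P)

H(P) = -Σ P(x) log₂(P(x)):
  -P(1)·log₂(P(1)) = -(0.2947)·log₂(0.2947) = 0.51946
  -P(2)·log₂(P(2)) = -(0.6841)·log₂(0.6841) = 0.37470
  -P(3)·log₂(P(3)) = -(0.0112)·log₂(0.0112) = 0.07258
  -P(4)·log₂(P(4)) = -(0.01)·log₂(0.01) = 0.06644
H(P) = 0.51946 + 0.37470 + 0.07258 + 0.06644 = 1.03318 bits

log₂(4) = 2.00000 bits

D_KL(P||U) = 2.00000 - 1.03318 = 0.96682 ≈ 0.9668 bits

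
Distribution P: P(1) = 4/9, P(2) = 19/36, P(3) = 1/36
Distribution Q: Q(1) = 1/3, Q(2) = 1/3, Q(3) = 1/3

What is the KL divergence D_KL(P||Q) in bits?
0.4348 bits

D_KL(P||Q) = Σ P(x) log₂(P(x)/Q(x))

Computing term by term:
  P(1)·log₂(P(1)/Q(1)) = (4/9)·log₂((4/9)/(1/3)) = 0.18446
  P(2)·log₂(P(2)/Q(2)) = (19/36)·log₂((19/36)/(1/3)) = 0.34990
  P(3)·log₂(P(3)/Q(3)) = (1/36)·log₂((1/36)/(1/3)) = -0.09958

D_KL(P||Q) = 0.18446 + 0.34990 - 0.09958 = 0.43478 ≈ 0.4348 bits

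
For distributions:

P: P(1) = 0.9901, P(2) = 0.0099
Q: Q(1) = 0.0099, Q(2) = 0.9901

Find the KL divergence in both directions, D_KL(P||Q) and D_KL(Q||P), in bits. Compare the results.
D_KL(P||Q) = 6.5125 bits, D_KL(Q||P) = 6.5125 bits. The two directions give exactly the same value for this pair.

D_KL(P||Q) = Σ P(x) log₂(P(x)/Q(x))

Computing term by term:
  P(1)·log₂(P(1)/Q(1)) = 0.9901·log₂(0.9901/0.0099) = 6.57823
  P(2)·log₂(P(2)/Q(2)) = 0.0099·log₂(0.0099/0.9901) = -0.06578

D_KL(P||Q) = 6.57823 - 0.06578 = 6.51245 ≈ 6.5125 bits

D_KL(Q||P) = Σ Q(x) log₂(Q(x)/P(x))

Computing term by term:
  Q(1)·log₂(Q(1)/P(1)) = 0.0099·log₂(0.0099/0.9901) = -0.06578
  Q(2)·log₂(Q(2)/P(2)) = 0.9901·log₂(0.9901/0.0099) = 6.57823

D_KL(Q||P) = -0.06578 + 6.57823 = 6.51245 ≈ 6.5125 bits

These ARE equal here. Q is P with outcomes relabeled (Q(1) = P(2), Q(2) = P(1)) by a relabeling that is its own inverse, so the two sums contain exactly the same terms in a different order. This is a special case — KL divergence is not symmetric in general: D_KL(P||Q) ≠ D_KL(Q||P) for most P, Q.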